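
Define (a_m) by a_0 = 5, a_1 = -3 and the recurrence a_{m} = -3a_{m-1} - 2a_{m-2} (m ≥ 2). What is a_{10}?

-2041

The ordinary generating function has denominator 1 + 3t + 2t^2.
Iterating the recurrence: a_0,…,a_{10} = 5, -3, -1, 9, -25, 57, -121, 249, -505, 1017, -2041.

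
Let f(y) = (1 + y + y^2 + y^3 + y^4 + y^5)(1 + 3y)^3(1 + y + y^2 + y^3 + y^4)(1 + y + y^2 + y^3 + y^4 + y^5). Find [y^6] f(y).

878

(1 + y + y^2 + y^3 + y^4 + y^5) has coefficients 1,1,1,1,1,1 for degrees 0…5.
(1 + 3y)^3 has coefficients 1,9,27,27,0,0,0 for degrees 0…6.
Multiplying by (1 + y + y^2 + y^3 + y^4) gives running coefficients 1,10,37,64,64,63,54 for degrees 0…6.
Finally multiplying by (1 + y + y^2 + y^3 + y^4 + y^5), the product of all factors after the first has coefficients 1,11,48,112,176,239,292 for degrees 0…6.
[y^6] = 1·292 + 1·239 + 1·176 + 1·112 + 1·48 + 1·11 = 878.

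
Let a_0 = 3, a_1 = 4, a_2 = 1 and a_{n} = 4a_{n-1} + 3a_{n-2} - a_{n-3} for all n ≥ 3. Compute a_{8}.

23510

The ordinary generating function has denominator 1 - 4x - 3x^2 + x^3.
Iterating the recurrence: a_0,…,a_{8} = 3, 4, 1, 13, 51, 242, 1108, 5107, 23510.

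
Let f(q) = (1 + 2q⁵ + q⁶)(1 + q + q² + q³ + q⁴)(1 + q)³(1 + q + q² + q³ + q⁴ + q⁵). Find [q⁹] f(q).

96

(1 + 2q⁵ + q⁶) has coefficients 1,0,0,0,0,2,1 for degrees 0…6.
(1 + q + q² + q³ + q⁴) has coefficients 1,1,1,1,1,0,0,0,0,0 for degrees 0…9.
Multiplying by (1 + q)³ gives running coefficients 1,4,7,8,8,7,4,1,0,0 for degrees 0…9.
Finally multiplying by (1 + q + q² + q³ + q⁴ + q⁵), the product of all factors after the first has coefficients 1,5,12,20,28,35,38,35,28,20 for degrees 0…9.
[q⁹] = 1·20 + 2·28 + 1·20 = 96.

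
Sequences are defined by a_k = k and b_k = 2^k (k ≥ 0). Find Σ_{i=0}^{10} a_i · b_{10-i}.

2036

This is [x^10] in the product of the two ordinary generating functions.
Σ = 0·1024 + 1·512 + 2·256 + 3·128 + 4·64 + 5·32 + 6·16 + 7·8 + 8·4 + 9·2 + 10·1 = 2036.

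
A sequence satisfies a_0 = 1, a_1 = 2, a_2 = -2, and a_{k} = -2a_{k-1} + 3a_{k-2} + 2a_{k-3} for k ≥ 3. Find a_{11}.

The ordinary generating function has denominator 1 + 2y - 3y^2 - 2y^3.
Iterating the recurrence: a_0,…,a_{11} = 1, 2, -2, 12, -26, 84, -222, 644, -1786, 5060, -14190, 39988.

39988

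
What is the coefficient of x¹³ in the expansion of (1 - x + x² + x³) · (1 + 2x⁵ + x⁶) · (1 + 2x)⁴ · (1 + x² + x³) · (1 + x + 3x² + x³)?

(1 - x + x² + x³) has coefficients 1,-1,1,1 for degrees 0…3.
(1 + 2x⁵ + x⁶) has coefficients 1,0,0,0,0,2,1,0,0,0,0,0,0,0 for degrees 0…13.
Multiplying by (1 + 2x)⁴ gives running coefficients 1,8,24,32,16,2,17,56,88,64,16,0,0,0 for degrees 0…13.
Multiplying by (1 + x² + x³) gives running coefficients 1,8,25,41,48,58,65,74,107,137,160,152,80,16 for degrees 0…13.
Finally multiplying by (1 + x + 3x² + x³), the product of all factors after the first has coefficients 1,9,36,91,172,254,308,361,434,531,692,830,849,712 for degrees 0…13.
[x¹³] = 1·712 − 1·849 + 1·830 + 1·692 = 1385.

1385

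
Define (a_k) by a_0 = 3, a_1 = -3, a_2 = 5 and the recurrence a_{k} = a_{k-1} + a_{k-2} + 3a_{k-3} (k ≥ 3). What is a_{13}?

12969

The ordinary generating function has denominator 1 - y - y^2 - 3y^3.
Iterating the recurrence: a_0,…,a_{13} = 3, -3, 5, 11, 7, 33, 73, 127, 299, 645, 1325, 2867, 6127, 12969.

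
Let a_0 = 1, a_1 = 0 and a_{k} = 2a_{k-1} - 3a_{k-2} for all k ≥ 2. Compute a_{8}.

The ordinary generating function has denominator 1 - 2y + 3y^2.
Iterating the recurrence: a_0,…,a_{8} = 1, 0, -3, -6, -3, 12, 33, 30, -39.

-39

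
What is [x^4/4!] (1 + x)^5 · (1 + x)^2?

The EGF product rule gives c_4 = Σ_{k_1+k_2=4} C(4; k_1,k_2) · ∏ g_i(k_i), where (1+x)^5 gives the falling factorial (5)_k; (1+x)^2 gives the falling factorial (2)_k.
g_1(k) for k = 0…4: 1, 5, 20, 60, 120.
g_2(k) for k = 0…4: 1, 2, 2, 0, 0.
c_4 = Σ_k C(4,k)·g_1(k)·g_2(4−k) = 6·20·2 + 4·60·2 + 1·120·1 = 240 + 480 + 120 = 840.

840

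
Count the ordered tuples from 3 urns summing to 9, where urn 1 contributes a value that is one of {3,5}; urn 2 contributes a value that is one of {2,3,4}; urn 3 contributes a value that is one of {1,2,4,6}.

4

The generating function for the choices is (y³ + y⁵)·(y² + y³ + y⁴)·(y + y² + y⁴ + y⁶); the count is [y⁹].
(y³ + y⁵) has coefficients 0,0,0,1,0,1 for degrees 0…5.
(y² + y³ + y⁴) has coefficients 0,0,1,1,1,0,0,0,0,0 for degrees 0…9.
Finally multiplying by (y + y² + y⁴ + y⁶), the product of all factors after the first has coefficients 0,0,0,1,2,2,2,1,2,1 for degrees 0…9.
[y⁹] = 1·2 + 1·2 = 4.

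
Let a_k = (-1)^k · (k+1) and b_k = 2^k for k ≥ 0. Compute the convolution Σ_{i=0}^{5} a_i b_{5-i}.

Write out a_i and b_{5-i} for i = 0,…,5 and sum the products.
Σ = 1·32 − 2·16 + 3·8 − 4·4 + 5·2 − 6·1 = 12.

12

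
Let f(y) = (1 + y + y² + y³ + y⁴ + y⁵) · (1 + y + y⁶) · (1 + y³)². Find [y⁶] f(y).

(1 + y + y² + y³ + y⁴ + y⁵) has coefficients 1,1,1,1,1,1 for degrees 0…5.
(1 + y + y⁶) has coefficients 1,1,0,0,0,0,1 for degrees 0…6.
Finally multiplying by (1 + y³)², the product of all factors after the first has coefficients 1,1,0,2,2,0,2 for degrees 0…6.
[y⁶] = 1·2 + 1·0 + 1·2 + 1·2 + 1·0 + 1·1 = 7.

7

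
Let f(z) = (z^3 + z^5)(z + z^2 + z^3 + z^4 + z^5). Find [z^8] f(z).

(z^3 + z^5) has coefficients 0,0,0,1,0,1 for degrees 0…5.
(z + z^2 + z^3 + z^4 + z^5) has coefficients 0,1,1,1,1,1,0,0,0 for degrees 0…8.
[z^8] = 1·1 + 1·1 = 2.

2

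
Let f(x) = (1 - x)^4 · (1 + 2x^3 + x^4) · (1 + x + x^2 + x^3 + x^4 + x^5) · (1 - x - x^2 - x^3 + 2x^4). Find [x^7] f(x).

6

(1 - x)^4 has coefficients 1,-4,6,-4,1 for degrees 0…4.
(1 + 2x^3 + x^4) has coefficients 1,0,0,2,1,0,0,0 for degrees 0…7.
Multiplying by (1 + x + x^2 + x^3 + x^4 + x^5) gives running coefficients 1,1,1,3,4,4,3,3 for degrees 0…7.
Finally multiplying by (1 - x - x^2 - x^3 + 2x^4), the product of all factors after the first has coefficients 1,0,-1,0,1,-2,-6,-2 for degrees 0…7.
[x^7] = 1·(-2) − 4·(-6) + 6·(-2) − 4·1 + 1·0 = 6.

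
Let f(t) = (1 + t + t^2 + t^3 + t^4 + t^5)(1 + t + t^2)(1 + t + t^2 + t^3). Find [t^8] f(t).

(1 + t + t^2 + t^3 + t^4 + t^5) has coefficients 1,1,1,1,1,1 for degrees 0…5.
(1 + t + t^2) has coefficients 1,1,1,0,0,0,0,0,0 for degrees 0…8.
Finally multiplying by (1 + t + t^2 + t^3), the product of all factors after the first has coefficients 1,2,3,3,2,1,0,0,0 for degrees 0…8.
[t^8] = 1·0 + 1·0 + 1·0 + 1·1 + 1·2 + 1·3 = 6.

6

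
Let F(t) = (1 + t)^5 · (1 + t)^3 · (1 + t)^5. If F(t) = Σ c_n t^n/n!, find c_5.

154440

The EGF product rule gives c_5 = Σ_{k_1+k_2+k_3=5} C(5; k_1,k_2,k_3) · ∏ g_i(k_i), where (1+t)^5 gives the falling factorial (5)_k; (1+t)^3 gives the falling factorial (3)_k; (1+t)^5 gives the falling factorial (5)_k.
g_1(k) for k = 0…5: 1, 5, 20, 60, 120, 120.
g_2(k) for k = 0…5: 1, 3, 6, 6, 0, 0.
g_3(k) for k = 0…5: 1, 5, 20, 60, 120, 120.
First combine the last two factors: h(k) = Σ_j C(k,j)·g_2(j)·g_3(k−j) for k = 0…5: 1, 8, 56, 336, 1680, 6720.
c_5 = Σ_k C(5,k)·g_1(k)·h(5−k) = 1·1·6720 + 5·5·1680 + 10·20·336 + 10·60·56 + 5·120·8 + 1·120·1 = 6720 + 42000 + 67200 + 33600 + 4800 + 120 = 154440.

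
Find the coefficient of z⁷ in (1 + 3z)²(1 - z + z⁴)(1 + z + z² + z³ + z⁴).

(1 + 3z)² has coefficients 1,6,9 for degrees 0…2.
(1 - z + z⁴) has coefficients 1,-1,0,0,1,0,0,0 for degrees 0…7.
Finally multiplying by (1 + z + z² + z³ + z⁴), the product of all factors after the first has coefficients 1,0,0,0,1,0,1,1 for degrees 0…7.
[z⁷] = 1·1 + 6·1 + 9·0 = 7.

7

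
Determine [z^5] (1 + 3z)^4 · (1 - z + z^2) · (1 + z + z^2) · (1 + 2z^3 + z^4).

242

(1 + 3z)^4 has coefficients 1,12,54,108,81 for degrees 0…4.
(1 - z + z^2) has coefficients 1,-1,1,0,0,0 for degrees 0…5.
Multiplying by (1 + z + z^2) gives running coefficients 1,0,1,0,1,0 for degrees 0…5.
Finally multiplying by (1 + 2z^3 + z^4), the product of all factors after the first has coefficients 1,0,1,2,2,2 for degrees 0…5.
[z^5] = 1·2 + 12·2 + 54·2 + 108·1 + 81·0 = 242.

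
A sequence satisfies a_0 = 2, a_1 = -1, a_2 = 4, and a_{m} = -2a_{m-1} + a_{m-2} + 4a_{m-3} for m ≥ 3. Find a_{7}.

67

The ordinary generating function has denominator 1 + 2z - z^2 - 4z^3.
Iterating the recurrence: a_0,…,a_{7} = 2, -1, 4, -1, 2, 11, -24, 67.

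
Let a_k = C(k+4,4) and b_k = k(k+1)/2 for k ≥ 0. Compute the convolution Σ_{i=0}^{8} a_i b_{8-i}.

The convolution is the t^8 coefficient of A(t)B(t).
Σ = 1·36 + 5·28 + 15·21 + 35·15 + 70·10 + 126·6 + 210·3 + 330·1 + 495·0 = 3432.

3432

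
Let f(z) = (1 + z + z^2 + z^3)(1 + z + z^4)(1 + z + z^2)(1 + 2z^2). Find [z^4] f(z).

(1 + z + z^2 + z^3) has coefficients 1,1,1,1 for degrees 0…3.
(1 + z + z^4) has coefficients 1,1,0,0,1 for degrees 0…4.
Multiplying by (1 + z + z^2) gives running coefficients 1,2,2,1,1 for degrees 0…4.
Finally multiplying by (1 + 2z^2), the product of all factors after the first has coefficients 1,2,4,5,5 for degrees 0…4.
[z^4] = 1·5 + 1·5 + 1·4 + 1·2 = 16.

16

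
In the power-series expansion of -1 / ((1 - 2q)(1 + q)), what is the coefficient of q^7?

-85

Partial fractions give a closed form: a_n = (-2/3)·2^n + (-1/3)·(-1)^n.
At n = 7: a_7 = -85.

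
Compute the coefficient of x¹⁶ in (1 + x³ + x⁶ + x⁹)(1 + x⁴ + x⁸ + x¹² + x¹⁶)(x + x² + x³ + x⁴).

(1 + x³ + x⁶ + x⁹) has coefficients 1,0,0,1,0,0,1,0,0,1 for degrees 0…9.
(1 + x⁴ + x⁸ + x¹² + x¹⁶) has coefficients 1,0,0,0,1,0,0,0,1,0,0,0,1,0,0,0,1 for degrees 0…16.
Finally multiplying by (x + x² + x³ + x⁴), the product of all factors after the first has coefficients 0,1,1,1,1,1,1,1,1,1,1,1,1,1,1,1,1 for degrees 0…16.
[x¹⁶] = 1·1 + 1·1 + 1·1 + 1·1 = 4.

4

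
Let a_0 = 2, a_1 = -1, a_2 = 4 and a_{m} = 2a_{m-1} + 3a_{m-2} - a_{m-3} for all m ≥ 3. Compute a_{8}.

1157

The ordinary generating function has denominator 1 - 2t - 3t^2 + t^3.
Iterating the recurrence: a_0,…,a_{8} = 2, -1, 4, 3, 19, 43, 140, 390, 1157.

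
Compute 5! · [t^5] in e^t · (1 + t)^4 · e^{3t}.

18144

The EGF product rule gives c_5 = Σ_{k_1+k_2+k_3=5} C(5; k_1,k_2,k_3) · ∏ g_i(k_i), where e^t gives (1)^k; (1+t)^4 gives the falling factorial (4)_k; e^{3t} gives (3)^k.
g_1(k) for k = 0…5: 1, 1, 1, 1, 1, 1.
g_2(k) for k = 0…5: 1, 4, 12, 24, 24, 0.
g_3(k) for k = 0…5: 1, 3, 9, 27, 81, 243.
First combine the last two factors: h(k) = Σ_j C(k,j)·g_2(j)·g_3(k−j) for k = 0…5: 1, 7, 45, 267, 1473, 7623.
c_5 = Σ_k C(5,k)·g_1(k)·h(5−k) = 1·1·7623 + 5·1·1473 + 10·1·267 + 10·1·45 + 5·1·7 + 1·1·1 = 7623 + 7365 + 2670 + 450 + 35 + 1 = 18144.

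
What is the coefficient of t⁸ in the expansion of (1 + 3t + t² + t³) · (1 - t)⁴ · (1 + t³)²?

5

(1 + 3t + t² + t³) has coefficients 1,3,1,1 for degrees 0…3.
(1 - t)⁴ has coefficients 1,-4,6,-4,1,0,0,0,0 for degrees 0…8.
Finally multiplying by (1 + t³)², the product of all factors after the first has coefficients 1,-4,6,-2,-7,12,-7,-2,6 for degrees 0…8.
[t⁸] = 1·6 + 3·(-2) + 1·(-7) + 1·12 = 5.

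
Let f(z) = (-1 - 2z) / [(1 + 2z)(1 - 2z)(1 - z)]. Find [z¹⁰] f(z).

Partial fractions give a closed form: a_n = (-2)·2^n + (1)·1^n.
At n = 10: a_10 = -2047.

-2047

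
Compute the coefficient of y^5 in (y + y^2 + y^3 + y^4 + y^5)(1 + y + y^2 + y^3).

(y + y^2 + y^3 + y^4 + y^5) has coefficients 0,1,1,1,1,1 for degrees 0…5.
(1 + y + y^2 + y^3) has coefficients 1,1,1,1,0,0 for degrees 0…5.
[y^5] = 1·0 + 1·1 + 1·1 + 1·1 + 1·1 = 4.

4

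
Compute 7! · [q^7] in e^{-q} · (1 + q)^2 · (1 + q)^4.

The EGF product rule gives c_7 = Σ_{k_1+k_2+k_3=7} C(7; k_1,k_2,k_3) · ∏ g_i(k_i), where e^{-q} gives (-1)^k; (1+q)^2 gives the falling factorial (2)_k; (1+q)^4 gives the falling factorial (4)_k.
g_1(k) for k = 0…7: 1, -1, 1, -1, 1, -1, 1, -1.
g_2(k) for k = 0…7: 1, 2, 2, 0, 0, 0, 0, 0.
g_3(k) for k = 0…7: 1, 4, 12, 24, 24, 0, 0, 0.
First combine the last two factors: h(k) = Σ_j C(k,j)·g_2(j)·g_3(k−j) for k = 0…7: 1, 6, 30, 120, 360, 720, 720, 0.
c_7 = Σ_k C(7,k)·g_1(k)·h(7−k) = 7·(-1)·720 + 21·1·720 + 35·(-1)·360 + 35·1·120 + 21·(-1)·30 + 7·1·6 + 1·(-1)·1 = −5040 + 15120 − 12600 + 4200 − 630 + 42 − 1 = 1091.

1091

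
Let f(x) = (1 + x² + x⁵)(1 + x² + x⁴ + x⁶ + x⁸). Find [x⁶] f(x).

(1 + x² + x⁵) has coefficients 1,0,1,0,0,1 for degrees 0…5.
(1 + x² + x⁴ + x⁶ + x⁸) has coefficients 1,0,1,0,1,0,1 for degrees 0…6.
[x⁶] = 1·1 + 1·1 + 1·0 = 2.

2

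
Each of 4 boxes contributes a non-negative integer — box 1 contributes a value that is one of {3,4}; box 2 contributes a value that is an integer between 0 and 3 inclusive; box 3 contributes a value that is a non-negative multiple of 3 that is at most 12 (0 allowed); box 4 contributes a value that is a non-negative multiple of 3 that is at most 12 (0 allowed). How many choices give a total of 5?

2

The generating function for the choices is (z³ + z⁴)·(1 + z + z² + z³)·(1 + z³ + z⁶ + z⁹ + z¹²)·(1 + z³ + z⁶ + z⁹ + z¹²); the count is [z⁵].
(z³ + z⁴) has coefficients 0,0,0,1,1 for degrees 0…4.
(1 + z + z² + z³) has coefficients 1,1,1,1,0,0 for degrees 0…5.
Multiplying by (1 + z³ + z⁶ + z⁹ + z¹²) gives running coefficients 1,1,1,2,1,1 for degrees 0…5.
Finally multiplying by (1 + z³ + z⁶ + z⁹ + z¹²), the product of all factors after the first has coefficients 1,1,1,3,2,2 for degrees 0…5.
[z⁵] = 1·1 + 1·1 = 2.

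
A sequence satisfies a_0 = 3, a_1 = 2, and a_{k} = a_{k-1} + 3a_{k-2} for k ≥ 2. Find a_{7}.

554

The ordinary generating function has denominator 1 - t - 3t^2.
Iterating the recurrence: a_0,…,a_{7} = 3, 2, 11, 17, 50, 101, 251, 554.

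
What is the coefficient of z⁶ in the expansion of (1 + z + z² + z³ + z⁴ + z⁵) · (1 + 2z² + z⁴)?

(1 + z + z² + z³ + z⁴ + z⁵) has coefficients 1,1,1,1,1,1 for degrees 0…5.
(1 + 2z² + z⁴) has coefficients 1,0,2,0,1,0,0 for degrees 0…6.
[z⁶] = 1·0 + 1·0 + 1·1 + 1·0 + 1·2 + 1·0 = 3.

3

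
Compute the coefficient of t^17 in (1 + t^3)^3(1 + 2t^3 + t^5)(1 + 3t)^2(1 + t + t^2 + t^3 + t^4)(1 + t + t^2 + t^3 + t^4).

748

(1 + t^3)^3 has coefficients 1,0,0,3,0,0,3,0,0,1 for degrees 0…9.
(1 + 2t^3 + t^5) has coefficients 1,0,0,2,0,1,0,0,0,0,0,0,0,0,0,0,0,0 for degrees 0…17.
Multiplying by (1 + 3t)^2 gives running coefficients 1,6,9,2,12,19,6,9,0,0,0,0,0,0,0,0,0,0 for degrees 0…17.
Multiplying by (1 + t + t^2 + t^3 + t^4) gives running coefficients 1,7,16,18,30,48,48,48,46,34,15,9,0,0,0,0,0,0 for degrees 0…17.
Finally multiplying by (1 + t + t^2 + t^3 + t^4), the product of all factors after the first has coefficients 1,8,24,42,72,119,160,192,220,224,191,152,104,58,24,9,0,0 for degrees 0…17.
[t^17] = 1·0 + 3·24 + 3·152 + 1·220 = 748.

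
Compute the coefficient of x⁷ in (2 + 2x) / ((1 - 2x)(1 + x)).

256

Partial fractions give a closed form: a_n = (2)·2^n.
At n = 7: a_7 = 256.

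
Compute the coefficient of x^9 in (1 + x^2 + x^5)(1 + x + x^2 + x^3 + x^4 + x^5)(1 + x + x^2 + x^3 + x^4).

(1 + x^2 + x^5) has coefficients 1,0,1,0,0,1 for degrees 0…5.
(1 + x + x^2 + x^3 + x^4 + x^5) has coefficients 1,1,1,1,1,1,0,0,0,0 for degrees 0…9.
Finally multiplying by (1 + x + x^2 + x^3 + x^4), the product of all factors after the first has coefficients 1,2,3,4,5,5,4,3,2,1 for degrees 0…9.
[x^9] = 1·1 + 1·3 + 1·5 = 9.

9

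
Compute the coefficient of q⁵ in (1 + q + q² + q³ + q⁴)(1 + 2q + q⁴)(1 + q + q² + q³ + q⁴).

16

(1 + q + q² + q³ + q⁴) has coefficients 1,1,1,1,1 for degrees 0…4.
(1 + 2q + q⁴) has coefficients 1,2,0,0,1,0 for degrees 0…5.
Finally multiplying by (1 + q + q² + q³ + q⁴), the product of all factors after the first has coefficients 1,3,3,3,4,3 for degrees 0…5.
[q⁵] = 1·3 + 1·4 + 1·3 + 1·3 + 1·3 = 16.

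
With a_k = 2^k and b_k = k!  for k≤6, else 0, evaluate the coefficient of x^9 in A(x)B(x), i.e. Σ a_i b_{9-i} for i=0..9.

This is [x^9] in the product of the two ordinary generating functions.
Σ = 1·0 + 2·0 + 4·0 + 8·720 + 16·120 + 32·24 + 64·6 + 128·2 + 256·1 + 512·1 = 9856.

9856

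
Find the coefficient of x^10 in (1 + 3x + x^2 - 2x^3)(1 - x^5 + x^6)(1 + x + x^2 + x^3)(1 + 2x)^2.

(1 + 3x + x^2 - 2x^3) has coefficients 1,3,1,-2 for degrees 0…3.
(1 - x^5 + x^6) has coefficients 1,0,0,0,0,-1,1,0,0,0,0 for degrees 0…10.
Multiplying by (1 + x + x^2 + x^3) gives running coefficients 1,1,1,1,0,-1,0,0,0,1,0 for degrees 0…10.
Finally multiplying by (1 + 2x)^2, the product of all factors after the first has coefficients 1,5,9,9,8,3,-4,-4,0,1,4 for degrees 0…10.
[x^10] = 1·4 + 3·1 + 1·0 − 2·(-4) = 15.

15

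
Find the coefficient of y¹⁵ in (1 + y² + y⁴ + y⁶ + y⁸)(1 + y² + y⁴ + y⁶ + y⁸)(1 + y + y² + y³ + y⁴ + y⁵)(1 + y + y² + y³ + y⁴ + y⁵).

(1 + y² + y⁴ + y⁶ + y⁸) has coefficients 1,0,1,0,1,0,1,0,1 for degrees 0…8.
(1 + y² + y⁴ + y⁶ + y⁸) has coefficients 1,0,1,0,1,0,1,0,1,0,0,0,0,0,0,0 for degrees 0…15.
Multiplying by (1 + y + y² + y³ + y⁴ + y⁵) gives running coefficients 1,1,2,2,3,3,3,3,3,3,2,2,1,1,0,0 for degrees 0…15.
Finally multiplying by (1 + y + y² + y³ + y⁴ + y⁵), the product of all factors after the first has coefficients 1,2,4,6,9,12,14,16,17,18,17,16,14,12,9,6 for degrees 0…15.
[y¹⁵] = 1·6 + 1·12 + 1·16 + 1·18 + 1·16 = 68.

68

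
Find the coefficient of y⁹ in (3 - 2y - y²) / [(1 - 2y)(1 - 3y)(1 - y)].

193246

Partial fractions give a closed form: a_n = (-7)·2^n + (10)·3^n.
At n = 9: a_9 = 193246.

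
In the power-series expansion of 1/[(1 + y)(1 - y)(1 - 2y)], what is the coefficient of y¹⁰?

Partial fractions give a closed form: a_n = (1/6)·(-1)^n + (-1/2)·1^n + (4/3)·2^n.
At n = 10: a_10 = 1365.

1365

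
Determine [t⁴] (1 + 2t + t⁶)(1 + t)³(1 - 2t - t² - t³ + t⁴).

(1 + 2t + t⁶) has coefficients 1,2,0,0,0 for degrees 0…4.
(1 + t)³ has coefficients 1,3,3,1,0 for degrees 0…4.
Finally multiplying by (1 - 2t - t² - t³ + t⁴), the product of all factors after the first has coefficients 1,1,-4,-9,-7 for degrees 0…4.
[t⁴] = 1·(-7) + 2·(-9) = -25.

-25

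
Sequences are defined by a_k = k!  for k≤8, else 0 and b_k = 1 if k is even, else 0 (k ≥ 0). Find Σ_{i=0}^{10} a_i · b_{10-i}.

The convolution is the t^10 coefficient of A(t)B(t).
Σ = 1·1 + 1·0 + 2·1 + 6·0 + 24·1 + 120·0 + 720·1 + 5040·0 + 40320·1 + 0·0 + 0·1 = 41067.

41067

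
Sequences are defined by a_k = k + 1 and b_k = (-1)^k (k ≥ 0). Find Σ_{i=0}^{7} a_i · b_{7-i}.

4

The convolution is the x^7 coefficient of A(x)B(x).
Σ = 1·(-1) + 2·1 + 3·(-1) + 4·1 + 5·(-1) + 6·1 + 7·(-1) + 8·1 = 4.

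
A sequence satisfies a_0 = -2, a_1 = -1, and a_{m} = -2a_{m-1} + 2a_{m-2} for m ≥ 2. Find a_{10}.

-3104

The ordinary generating function has denominator 1 + 2y - 2y^2.
Iterating the recurrence: a_0,…,a_{10} = -2, -1, -2, 2, -8, 20, -56, 152, -416, 1136, -3104.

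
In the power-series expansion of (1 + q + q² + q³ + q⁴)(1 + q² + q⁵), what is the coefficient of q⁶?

2

(1 + q + q² + q³ + q⁴) has coefficients 1,1,1,1,1 for degrees 0…4.
(1 + q² + q⁵) has coefficients 1,0,1,0,0,1,0 for degrees 0…6.
[q⁶] = 1·0 + 1·1 + 1·0 + 1·0 + 1·1 = 2.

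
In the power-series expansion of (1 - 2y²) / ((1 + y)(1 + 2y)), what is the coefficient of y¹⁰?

1025

The denominator gives the recurrence a_n = −3a_(n−1) − 2a_(n−2) for n ≥ 3; the numerator fixes a_0 = 1, a_1 = -3, a_2 = 5.
Iterating: 1, -3, 5, -9, 17, -33, 65, -129, 257, -513, 1025, so a_10 = 1025.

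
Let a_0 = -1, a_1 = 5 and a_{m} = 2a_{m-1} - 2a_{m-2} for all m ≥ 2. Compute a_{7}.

The ordinary generating function has denominator 1 - 2y + 2y^2.
Iterating the recurrence: a_0,…,a_{7} = -1, 5, 12, 14, 4, -20, -48, -56.

-56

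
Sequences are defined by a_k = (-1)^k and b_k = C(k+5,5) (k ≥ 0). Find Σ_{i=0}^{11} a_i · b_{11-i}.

2576

The convolution is the x^11 coefficient of A(x)B(x).
Σ = 1·4368 − 1·3003 + 1·2002 − 1·1287 + 1·792 − 1·462 + 1·252 − 1·126 + 1·56 − 1·21 + 1·6 − 1·1 = 2576.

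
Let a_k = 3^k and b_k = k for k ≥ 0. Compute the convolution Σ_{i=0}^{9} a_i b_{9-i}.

The convolution is the x^9 coefficient of A(x)B(x).
Σ = 1·9 + 3·8 + 9·7 + 27·6 + 81·5 + 243·4 + 729·3 + 2187·2 + 6561·1 + 19683·0 = 14757.

14757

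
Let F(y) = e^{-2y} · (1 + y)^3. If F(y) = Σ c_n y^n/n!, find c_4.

The EGF product rule gives c_4 = Σ_{k_1+k_2=4} C(4; k_1,k_2) · ∏ g_i(k_i), where e^{-2y} gives (-2)^k; (1+y)^3 gives the falling factorial (3)_k.
g_1(k) for k = 0…4: 1, -2, 4, -8, 16.
g_2(k) for k = 0…4: 1, 3, 6, 6, 0.
c_4 = Σ_k C(4,k)·g_1(k)·g_2(4−k) = 4·(-2)·6 + 6·4·6 + 4·(-8)·3 + 1·16·1 = −48 + 144 − 96 + 16 = 16.

16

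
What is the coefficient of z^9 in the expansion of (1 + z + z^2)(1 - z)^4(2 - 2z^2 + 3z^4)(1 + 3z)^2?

(1 + z + z^2) has coefficients 1,1,1 for degrees 0…2.
(1 - z)^4 has coefficients 1,-4,6,-4,1,0,0,0,0,0 for degrees 0…9.
Multiplying by (2 - 2z^2 + 3z^4) gives running coefficients 2,-8,10,0,-7,-4,16,-12,3,0 for degrees 0…9.
Finally multiplying by (1 + 3z)^2, the product of all factors after the first has coefficients 2,4,-20,-12,83,-46,-71,48,75,-90 for degrees 0…9.
[z^9] = 1·(-90) + 1·75 + 1·48 = 33.

33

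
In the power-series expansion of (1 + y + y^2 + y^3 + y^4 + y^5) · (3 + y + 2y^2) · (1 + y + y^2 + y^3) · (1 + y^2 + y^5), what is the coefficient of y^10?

(1 + y + y^2 + y^3 + y^4 + y^5) has coefficients 1,1,1,1,1,1 for degrees 0…5.
(3 + y + 2y^2) has coefficients 3,1,2,0,0,0,0,0,0,0,0 for degrees 0…10.
Multiplying by (1 + y + y^2 + y^3) gives running coefficients 3,4,6,6,3,2,0,0,0,0,0 for degrees 0…10.
Finally multiplying by (1 + y^2 + y^5), the product of all factors after the first has coefficients 3,4,9,10,9,11,7,8,6,3,2 for degrees 0…10.
[y^10] = 1·2 + 1·3 + 1·6 + 1·8 + 1·7 + 1·11 = 37.

37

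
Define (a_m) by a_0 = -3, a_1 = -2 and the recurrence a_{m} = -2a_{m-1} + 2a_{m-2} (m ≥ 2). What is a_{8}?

-176

The ordinary generating function has denominator 1 + 2y - 2y^2.
Iterating the recurrence: a_0,…,a_{8} = -3, -2, -2, 0, -4, 8, -24, 64, -176.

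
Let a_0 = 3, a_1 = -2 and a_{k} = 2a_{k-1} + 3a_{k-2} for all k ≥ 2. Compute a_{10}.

14765

The ordinary generating function has denominator 1 - 2x - 3x^2.
Iterating the recurrence: a_0,…,a_{10} = 3, -2, 5, 4, 23, 58, 185, 544, 1643, 4918, 14765.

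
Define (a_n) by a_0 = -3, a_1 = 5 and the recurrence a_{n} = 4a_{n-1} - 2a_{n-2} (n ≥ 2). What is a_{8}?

The ordinary generating function has denominator 1 - 4y + 2y^2.
Iterating the recurrence: a_0,…,a_{8} = -3, 5, 26, 94, 324, 1108, 3784, 12920, 44112.

44112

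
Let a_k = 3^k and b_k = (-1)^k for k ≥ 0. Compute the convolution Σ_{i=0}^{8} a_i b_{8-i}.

This is [x^8] in the product of the two ordinary generating functions.
Σ = 1·1 + 3·(-1) + 9·1 + 27·(-1) + 81·1 + 243·(-1) + 729·1 + 2187·(-1) + 6561·1 = 4921.

4921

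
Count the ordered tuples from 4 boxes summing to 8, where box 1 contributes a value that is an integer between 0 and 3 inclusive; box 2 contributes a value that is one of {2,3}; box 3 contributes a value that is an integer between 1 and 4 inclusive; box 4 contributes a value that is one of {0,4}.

8

The generating function for the choices is (1 + q + q^2 + q^3)·(q^2 + q^3)·(q + q^2 + q^3 + q^4)·(1 + q^4); the count is [q^8].
(1 + q + q^2 + q^3) has coefficients 1,1,1,1 for degrees 0…3.
(q^2 + q^3) has coefficients 0,0,1,1,0,0,0,0,0 for degrees 0…8.
Multiplying by (q + q^2 + q^3 + q^4) gives running coefficients 0,0,0,1,2,2,2,1,0 for degrees 0…8.
Finally multiplying by (1 + q^4), the product of all factors after the first has coefficients 0,0,0,1,2,2,2,2,2 for degrees 0…8.
[q^8] = 1·2 + 1·2 + 1·2 + 1·2 = 8.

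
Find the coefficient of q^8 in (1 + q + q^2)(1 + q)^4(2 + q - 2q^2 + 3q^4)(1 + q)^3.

192

(1 + q + q^2) has coefficients 1,1,1 for degrees 0…2.
(1 + q)^4 has coefficients 1,4,6,4,1,0,0,0,0 for degrees 0…8.
Multiplying by (2 + q - 2q^2 + 3q^4) gives running coefficients 2,9,14,6,-3,5,16,12,3 for degrees 0…8.
Finally multiplying by (1 + q)^3, the product of all factors after the first has coefficients 2,15,47,77,66,28,28,72,92 for degrees 0…8.
[q^8] = 1·92 + 1·72 + 1·28 = 192.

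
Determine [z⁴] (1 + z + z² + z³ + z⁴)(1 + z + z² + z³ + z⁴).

(1 + z + z² + z³ + z⁴) has coefficients 1,1,1,1,1 for degrees 0…4.
(1 + z + z² + z³ + z⁴) has coefficients 1,1,1,1,1 for degrees 0…4.
[z⁴] = 1·1 + 1·1 + 1·1 + 1·1 + 1·1 = 5.

5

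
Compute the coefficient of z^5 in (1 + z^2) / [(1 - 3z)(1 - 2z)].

The denominator gives the recurrence a_n = 5a_(n−1) − 6a_(n−2) for n ≥ 3; the numerator fixes a_0 = 1, a_1 = 5, a_2 = 20.
Iterating: 1, 5, 20, 70, 230, 730, so a_5 = 730.

730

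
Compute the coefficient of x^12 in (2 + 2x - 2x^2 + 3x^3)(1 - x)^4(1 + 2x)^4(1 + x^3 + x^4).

176

(2 + 2x - 2x^2 + 3x^3) has coefficients 2,2,-2,3 for degrees 0…3.
(1 - x)^4 has coefficients 1,-4,6,-4,1,0,0,0,0,0,0,0,0 for degrees 0…12.
Multiplying by (1 + 2x)^4 gives running coefficients 1,4,-2,-20,1,40,-8,-32,16,0,0,0,0 for degrees 0…12.
Finally multiplying by (1 + x^3 + x^4), the product of all factors after the first has coefficients 1,4,-2,-19,6,42,-30,-51,57,32,-40,-16,16 for degrees 0…12.
[x^12] = 2·16 + 2·(-16) − 2·(-40) + 3·32 = 176.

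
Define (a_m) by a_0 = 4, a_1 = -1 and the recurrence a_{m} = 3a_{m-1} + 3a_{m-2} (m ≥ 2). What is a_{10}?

The ordinary generating function has denominator 1 - 3z - 3z^2.
Iterating the recurrence: a_0,…,a_{10} = 4, -1, 9, 24, 99, 369, 1404, 5319, 20169, 76464, 289899.

289899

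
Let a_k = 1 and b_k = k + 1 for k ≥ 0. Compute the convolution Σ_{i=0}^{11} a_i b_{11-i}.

78

The convolution is the t^11 coefficient of A(t)B(t).
Σ = 1·12 + 1·11 + 1·10 + 1·9 + 1·8 + 1·7 + 1·6 + 1·5 + 1·4 + 1·3 + 1·2 + 1·1 = 78.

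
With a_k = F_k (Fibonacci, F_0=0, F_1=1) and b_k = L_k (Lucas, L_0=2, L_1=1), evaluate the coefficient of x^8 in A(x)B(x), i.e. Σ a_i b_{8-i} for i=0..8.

Write out a_i and b_{8-i} for i = 0,…,8 and sum the products.
Σ = 0·47 + 1·29 + 1·18 + 2·11 + 3·7 + 5·4 + 8·3 + 13·1 + 21·2 = 189.

189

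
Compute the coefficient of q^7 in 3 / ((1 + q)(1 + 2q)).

Partial fractions give a closed form: a_n = (-3)·(-1)^n + (6)·(-2)^n.
At n = 7: a_7 = -765.

-765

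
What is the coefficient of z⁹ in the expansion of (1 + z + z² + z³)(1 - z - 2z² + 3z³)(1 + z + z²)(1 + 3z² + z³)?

(1 + z + z² + z³) has coefficients 1,1,1,1 for degrees 0…3.
(1 - z - 2z² + 3z³) has coefficients 1,-1,-2,3,0,0,0,0,0,0 for degrees 0…9.
Multiplying by (1 + z + z²) gives running coefficients 1,0,-2,0,1,3,0,0,0,0 for degrees 0…9.
Finally multiplying by (1 + 3z² + z³), the product of all factors after the first has coefficients 1,0,1,1,-5,1,3,10,3,0 for degrees 0…9.
[z⁹] = 1·0 + 1·3 + 1·10 + 1·3 = 16.

16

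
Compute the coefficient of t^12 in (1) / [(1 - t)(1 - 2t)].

Partial fractions give a closed form: a_n = (-1)·1^n + (2)·2^n.
At n = 12: a_12 = 8191.

8191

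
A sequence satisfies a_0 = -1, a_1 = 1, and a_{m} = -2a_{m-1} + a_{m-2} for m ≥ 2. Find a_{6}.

The ordinary generating function has denominator 1 + 2z - z^2.
Iterating the recurrence: a_0,…,a_{6} = -1, 1, -3, 7, -17, 41, -99.

-99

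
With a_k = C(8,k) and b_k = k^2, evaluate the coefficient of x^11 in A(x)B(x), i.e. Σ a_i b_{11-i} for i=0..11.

13056

Write out a_i and b_{11-i} for i = 0,…,11 and sum the products.
Σ = 1·121 + 8·100 + 28·81 + 56·64 + 70·49 + 56·36 + 28·25 + 8·16 + 1·9 + 0·4 + 0·1 + 0·0 = 13056.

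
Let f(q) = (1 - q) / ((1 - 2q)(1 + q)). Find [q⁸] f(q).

86

Partial fractions give a closed form: a_n = (1/3)·2^n + (2/3)·(-1)^n.
At n = 8: a_8 = 86.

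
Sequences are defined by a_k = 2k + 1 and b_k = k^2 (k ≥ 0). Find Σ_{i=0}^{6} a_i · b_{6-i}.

The convolution is the t^6 coefficient of A(t)B(t).
Σ = 1·36 + 3·25 + 5·16 + 7·9 + 9·4 + 11·1 + 13·0 = 301.

301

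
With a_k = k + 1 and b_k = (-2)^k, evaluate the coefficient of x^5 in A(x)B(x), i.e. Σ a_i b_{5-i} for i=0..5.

-12

The convolution is the x^5 coefficient of A(x)B(x).
Σ = 1·(-32) + 2·16 + 3·(-8) + 4·4 + 5·(-2) + 6·1 = -12.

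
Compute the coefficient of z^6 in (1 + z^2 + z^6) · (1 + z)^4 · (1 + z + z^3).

(1 + z^2 + z^6) has coefficients 1,0,1,0,0,0,1 for degrees 0…6.
(1 + z)^4 has coefficients 1,4,6,4,1,0,0 for degrees 0…6.
Finally multiplying by (1 + z + z^3), the product of all factors after the first has coefficients 1,5,10,11,9,7,4 for degrees 0…6.
[z^6] = 1·4 + 1·9 + 1·1 = 14.

14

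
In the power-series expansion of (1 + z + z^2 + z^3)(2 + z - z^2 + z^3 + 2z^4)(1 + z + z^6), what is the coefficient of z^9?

(1 + z + z^2 + z^3) has coefficients 1,1,1,1 for degrees 0…3.
(2 + z - z^2 + z^3 + 2z^4) has coefficients 2,1,-1,1,2,0,0,0,0,0 for degrees 0…9.
Finally multiplying by (1 + z + z^6), the product of all factors after the first has coefficients 2,3,0,0,3,2,2,1,-1,1 for degrees 0…9.
[z^9] = 1·1 + 1·(-1) + 1·1 + 1·2 = 3.

3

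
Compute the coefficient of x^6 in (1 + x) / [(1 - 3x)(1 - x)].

Partial fractions give a closed form: a_n = (2)·3^n + (-1)·1^n.
At n = 6: a_6 = 1457.

1457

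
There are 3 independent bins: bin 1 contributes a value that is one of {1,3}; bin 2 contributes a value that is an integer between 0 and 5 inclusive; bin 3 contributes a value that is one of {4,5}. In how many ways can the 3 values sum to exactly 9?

4

The generating function for the choices is (x + x^3)·(1 + x + x^2 + x^3 + x^4 + x^5)·(x^4 + x^5); the count is [x^9].
(x + x^3) has coefficients 0,1,0,1 for degrees 0…3.
(1 + x + x^2 + x^3 + x^4 + x^5) has coefficients 1,1,1,1,1,1,0,0,0,0 for degrees 0…9.
Finally multiplying by (x^4 + x^5), the product of all factors after the first has coefficients 0,0,0,0,1,2,2,2,2,2 for degrees 0…9.
[x^9] = 1·2 + 1·2 = 4.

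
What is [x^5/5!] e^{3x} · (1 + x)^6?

The EGF product rule gives c_5 = Σ_{k_1+k_2=5} C(5; k_1,k_2) · ∏ g_i(k_i), where e^{3x} gives (3)^k; (1+x)^6 gives the falling factorial (6)_k.
g_1(k) for k = 0…5: 1, 3, 9, 27, 81, 243.
g_2(k) for k = 0…5: 1, 6, 30, 120, 360, 720.
c_5 = Σ_k C(5,k)·g_1(k)·g_2(5−k) = 1·1·720 + 5·3·360 + 10·9·120 + 10·27·30 + 5·81·6 + 1·243·1 = 720 + 5400 + 10800 + 8100 + 2430 + 243 = 27693.

27693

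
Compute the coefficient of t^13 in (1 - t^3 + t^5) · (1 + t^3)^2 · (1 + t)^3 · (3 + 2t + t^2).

(1 - t^3 + t^5) has coefficients 1,0,0,-1,0,1 for degrees 0…5.
(1 + t^3)^2 has coefficients 1,0,0,2,0,0,1,0,0,0,0,0,0,0 for degrees 0…13.
Multiplying by (1 + t)^3 gives running coefficients 1,3,3,3,6,6,3,3,3,1,0,0,0,0 for degrees 0…13.
Finally multiplying by (3 + 2t + t^2), the product of all factors after the first has coefficients 3,11,16,18,27,33,27,21,18,12,5,1,0,0 for degrees 0…13.
[t^13] = 1·0 − 1·5 + 1·18 = 13.

13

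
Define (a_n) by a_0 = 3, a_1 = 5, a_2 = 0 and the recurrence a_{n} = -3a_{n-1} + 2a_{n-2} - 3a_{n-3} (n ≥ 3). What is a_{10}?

The ordinary generating function has denominator 1 + 3x - 2x^2 + 3x^3.
Iterating the recurrence: a_0,…,a_{10} = 3, 5, 0, 1, -18, 56, -207, 787, -2943, 11024, -41319.

-41319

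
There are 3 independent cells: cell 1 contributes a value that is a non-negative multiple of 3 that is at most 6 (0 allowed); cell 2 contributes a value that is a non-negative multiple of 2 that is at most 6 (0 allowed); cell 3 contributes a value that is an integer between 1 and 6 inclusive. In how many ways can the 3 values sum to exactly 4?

3

The generating function for the choices is (1 + z³ + z⁶)·(1 + z² + z⁴ + z⁶)·(z + z² + z³ + z⁴ + z⁵ + z⁶); the count is [z⁴].
(1 + z³ + z⁶) has coefficients 1,0,0,1,0 for degrees 0…4.
(1 + z² + z⁴ + z⁶) has coefficients 1,0,1,0,1 for degrees 0…4.
Finally multiplying by (z + z² + z³ + z⁴ + z⁵ + z⁶), the product of all factors after the first has coefficients 0,1,1,2,2 for degrees 0…4.
[z⁴] = 1·2 + 1·1 = 3.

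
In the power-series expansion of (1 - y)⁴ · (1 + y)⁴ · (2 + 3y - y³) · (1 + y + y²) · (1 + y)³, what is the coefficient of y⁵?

(1 - y)⁴ has coefficients 1,-4,6,-4,1 for degrees 0…4.
(1 + y)⁴ has coefficients 1,4,6,4,1,0 for degrees 0…5.
Multiplying by (2 + 3y - y³) gives running coefficients 2,11,24,25,10,-3 for degrees 0…5.
Multiplying by (1 + y + y²) gives running coefficients 2,13,37,60,59,32 for degrees 0…5.
Finally multiplying by (1 + y)³, the product of all factors after the first has coefficients 2,19,82,212,363,426 for degrees 0…5.
[y⁵] = 1·426 − 4·363 + 6·212 − 4·82 + 1·19 = -63.

-63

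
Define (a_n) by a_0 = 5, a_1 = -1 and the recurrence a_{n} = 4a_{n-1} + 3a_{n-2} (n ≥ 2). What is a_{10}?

The ordinary generating function has denominator 1 - 4x - 3x^2.
Iterating the recurrence: a_0,…,a_{10} = 5, -1, 11, 41, 197, 911, 4235, 19673, 91397, 424607, 1972619.

1972619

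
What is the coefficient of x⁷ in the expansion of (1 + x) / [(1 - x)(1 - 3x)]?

4373

Partial fractions give a closed form: a_n = (-1)·1^n + (2)·3^n.
At n = 7: a_7 = 4373.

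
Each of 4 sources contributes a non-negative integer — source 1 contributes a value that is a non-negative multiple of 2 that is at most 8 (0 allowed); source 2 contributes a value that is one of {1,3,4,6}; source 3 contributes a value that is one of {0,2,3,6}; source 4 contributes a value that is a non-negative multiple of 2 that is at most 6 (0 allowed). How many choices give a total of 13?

26

The generating function for the choices is (1 + q^2 + q^4 + q^6 + q^8)·(q + q^3 + q^4 + q^6)·(1 + q^2 + q^3 + q^6)·(1 + q^2 + q^4 + q^6); the count is [q^13].
(1 + q^2 + q^4 + q^6 + q^8) has coefficients 1,0,1,0,1,0,1,0,1 for degrees 0…8.
(q + q^3 + q^4 + q^6) has coefficients 0,1,0,1,1,0,1,0,0,0,0,0,0,0 for degrees 0…13.
Multiplying by (1 + q^2 + q^3 + q^6) gives running coefficients 0,1,0,2,2,1,3,2,1,2,1,0,1,0 for degrees 0…13.
Finally multiplying by (1 + q^2 + q^4 + q^6), the product of all factors after the first has coefficients 0,1,0,3,2,4,5,6,6,7,7,5,6,4 for degrees 0…13.
[q^13] = 1·4 + 1·5 + 1·7 + 1·6 + 1·4 = 26.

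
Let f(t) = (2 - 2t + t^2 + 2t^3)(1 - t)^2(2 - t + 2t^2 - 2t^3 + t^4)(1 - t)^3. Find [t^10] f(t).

-35

(2 - 2t + t^2 + 2t^3) has coefficients 2,-2,1,2 for degrees 0…3.
(1 - t)^2 has coefficients 1,-2,1,0,0,0,0,0,0,0,0 for degrees 0…10.
Multiplying by (2 - t + 2t^2 - 2t^3 + t^4) gives running coefficients 2,-5,6,-7,7,-4,1,0,0,0,0 for degrees 0…10.
Finally multiplying by (1 - t)^3, the product of all factors after the first has coefficients 2,-11,27,-42,51,-52,41,-22,7,-1,0 for degrees 0…10.
[t^10] = 2·0 − 2·(-1) + 1·7 + 2·(-22) = -35.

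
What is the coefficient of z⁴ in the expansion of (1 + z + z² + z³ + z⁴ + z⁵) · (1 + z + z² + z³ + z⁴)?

5

(1 + z + z² + z³ + z⁴ + z⁵) has coefficients 1,1,1,1,1 for degrees 0…4.
(1 + z + z² + z³ + z⁴) has coefficients 1,1,1,1,1 for degrees 0…4.
[z⁴] = 1·1 + 1·1 + 1·1 + 1·1 + 1·1 = 5.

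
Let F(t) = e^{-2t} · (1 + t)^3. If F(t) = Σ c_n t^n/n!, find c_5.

-32

The EGF product rule gives c_5 = Σ_{k_1+k_2=5} C(5; k_1,k_2) · ∏ g_i(k_i), where e^{-2t} gives (-2)^k; (1+t)^3 gives the falling factorial (3)_k.
g_1(k) for k = 0…5: 1, -2, 4, -8, 16, -32.
g_2(k) for k = 0…5: 1, 3, 6, 6, 0, 0.
c_5 = Σ_k C(5,k)·g_1(k)·g_2(5−k) = 10·4·6 + 10·(-8)·6 + 5·16·3 + 1·(-32)·1 = 240 − 480 + 240 − 32 = -32.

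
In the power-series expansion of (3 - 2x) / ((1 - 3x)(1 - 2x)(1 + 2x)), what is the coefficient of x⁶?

Partial fractions give a closed form: a_n = (21/5)·3^n + (-2)·2^n + (4/5)·(-2)^n.
At n = 6: a_6 = 2985.

2985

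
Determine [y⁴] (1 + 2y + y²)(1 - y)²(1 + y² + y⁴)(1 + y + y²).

(1 + 2y + y²) has coefficients 1,2,1 for degrees 0…2.
(1 - y)² has coefficients 1,-2,1,0,0 for degrees 0…4.
Multiplying by (1 + y² + y⁴) gives running coefficients 1,-2,2,-2,2 for degrees 0…4.
Finally multiplying by (1 + y + y²), the product of all factors after the first has coefficients 1,-1,1,-2,2 for degrees 0…4.
[y⁴] = 1·2 + 2·(-2) + 1·1 = -1.

-1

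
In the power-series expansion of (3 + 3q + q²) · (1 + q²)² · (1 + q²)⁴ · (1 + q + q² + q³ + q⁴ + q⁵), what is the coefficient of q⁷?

268

(3 + 3q + q²) has coefficients 3,3,1 for degrees 0…2.
(1 + q²)² has coefficients 1,0,2,0,1,0,0,0 for degrees 0…7.
Multiplying by (1 + q²)⁴ gives running coefficients 1,0,6,0,15,0,20,0 for degrees 0…7.
Finally multiplying by (1 + q + q² + q³ + q⁴ + q⁵), the product of all factors after the first has coefficients 1,1,7,7,22,22,41,41 for degrees 0…7.
[q⁷] = 3·41 + 3·41 + 1·22 = 268.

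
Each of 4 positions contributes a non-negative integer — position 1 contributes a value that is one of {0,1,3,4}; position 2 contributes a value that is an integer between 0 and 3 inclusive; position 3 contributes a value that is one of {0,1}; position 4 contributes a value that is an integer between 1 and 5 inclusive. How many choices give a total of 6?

23

The generating function for the choices is (1 + y + y³ + y⁴)·(1 + y + y² + y³)·(1 + y)·(y + y² + y³ + y⁴ + y⁵); the count is [y⁶].
(1 + y + y³ + y⁴) has coefficients 1,1,0,1,1 for degrees 0…4.
(1 + y + y² + y³) has coefficients 1,1,1,1,0,0,0 for degrees 0…6.
Multiplying by (1 + y) gives running coefficients 1,2,2,2,1,0,0 for degrees 0…6.
Finally multiplying by (y + y² + y³ + y⁴ + y⁵), the product of all factors after the first has coefficients 0,1,3,5,7,8,7 for degrees 0…6.
[y⁶] = 1·7 + 1·8 + 1·5 + 1·3 = 23.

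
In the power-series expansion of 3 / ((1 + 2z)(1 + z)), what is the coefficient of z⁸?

1533

The denominator gives the recurrence a_n = −3a_(n−1) − 2a_(n−2) for n ≥ 2; the numerator fixes a_0 = 3, a_1 = -9.
Iterating: 3, -9, 21, -45, 93, -189, 381, -765, 1533, so a_8 = 1533.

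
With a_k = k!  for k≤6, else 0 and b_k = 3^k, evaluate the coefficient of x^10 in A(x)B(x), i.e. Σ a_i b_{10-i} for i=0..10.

209952

The convolution is the t^10 coefficient of A(t)B(t).
Σ = 1·59049 + 1·19683 + 2·6561 + 6·2187 + 24·729 + 120·243 + 720·81 + 0·27 + 0·9 + 0·3 + 0·1 = 209952.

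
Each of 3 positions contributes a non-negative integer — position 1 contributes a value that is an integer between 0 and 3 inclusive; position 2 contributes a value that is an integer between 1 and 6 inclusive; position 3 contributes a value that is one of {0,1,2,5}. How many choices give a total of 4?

9

The generating function for the choices is (1 + q + q^2 + q^3)·(q + q^2 + q^3 + q^4 + q^5 + q^6)·(1 + q + q^2 + q^5); the count is [q^4].
(1 + q + q^2 + q^3) has coefficients 1,1,1,1 for degrees 0…3.
(q + q^2 + q^3 + q^4 + q^5 + q^6) has coefficients 0,1,1,1,1 for degrees 0…4.
Finally multiplying by (1 + q + q^2 + q^5), the product of all factors after the first has coefficients 0,1,2,3,3 for degrees 0…4.
[q^4] = 1·3 + 1·3 + 1·2 + 1·1 = 9.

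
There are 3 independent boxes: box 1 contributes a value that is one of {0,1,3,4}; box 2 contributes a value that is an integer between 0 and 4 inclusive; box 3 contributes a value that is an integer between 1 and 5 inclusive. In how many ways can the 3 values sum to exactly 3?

The generating function for the choices is (1 + x + x^3 + x^4)·(1 + x + x^2 + x^3 + x^4)·(x + x^2 + x^3 + x^4 + x^5); the count is [x^3].
(1 + x + x^3 + x^4) has coefficients 1,1,0,1 for degrees 0…3.
(1 + x + x^2 + x^3 + x^4) has coefficients 1,1,1,1 for degrees 0…3.
Finally multiplying by (x + x^2 + x^3 + x^4 + x^5), the product of all factors after the first has coefficients 0,1,2,3 for degrees 0…3.
[x^3] = 1·3 + 1·2 + 1·0 = 5.

5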